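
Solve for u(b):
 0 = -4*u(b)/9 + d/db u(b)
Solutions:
 u(b) = C1*exp(4*b/9)


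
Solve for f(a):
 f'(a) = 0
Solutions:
 f(a) = C1


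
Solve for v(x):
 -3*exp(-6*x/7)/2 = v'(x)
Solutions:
 v(x) = C1 + 7*exp(-6*x/7)/4


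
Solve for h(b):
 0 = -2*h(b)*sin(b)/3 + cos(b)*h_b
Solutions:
 h(b) = C1/cos(b)^(2/3)


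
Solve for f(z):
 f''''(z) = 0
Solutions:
 f(z) = C1 + C2*z + C3*z^2 + C4*z^3


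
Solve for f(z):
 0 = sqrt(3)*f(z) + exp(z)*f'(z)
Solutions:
 f(z) = C1*exp(sqrt(3)*exp(-z))


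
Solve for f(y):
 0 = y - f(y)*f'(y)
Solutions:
 f(y) = -sqrt(C1 + y^2)
 f(y) = sqrt(C1 + y^2)


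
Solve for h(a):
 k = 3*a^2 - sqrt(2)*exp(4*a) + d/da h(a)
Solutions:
 h(a) = C1 - a^3 + a*k + sqrt(2)*exp(4*a)/4


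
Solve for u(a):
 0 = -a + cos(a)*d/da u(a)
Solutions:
 u(a) = C1 + Integral(a/cos(a), a)


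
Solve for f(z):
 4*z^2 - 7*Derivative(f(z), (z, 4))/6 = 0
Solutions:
 f(z) = C1 + C2*z + C3*z^2 + C4*z^3 + z^6/105


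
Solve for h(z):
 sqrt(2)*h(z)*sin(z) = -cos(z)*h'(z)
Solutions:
 h(z) = C1*cos(z)^(sqrt(2))


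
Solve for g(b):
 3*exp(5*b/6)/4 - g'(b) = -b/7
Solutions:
 g(b) = C1 + b^2/14 + 9*exp(5*b/6)/10


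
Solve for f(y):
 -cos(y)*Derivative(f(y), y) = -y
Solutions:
 f(y) = C1 + Integral(y/cos(y), y)


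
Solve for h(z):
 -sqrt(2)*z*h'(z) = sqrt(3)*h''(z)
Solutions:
 h(z) = C1 + C2*erf(6^(3/4)*z/6)


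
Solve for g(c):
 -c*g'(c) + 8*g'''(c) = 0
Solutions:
 g(c) = C1 + Integral(C2*airyai(c/2) + C3*airybi(c/2), c)


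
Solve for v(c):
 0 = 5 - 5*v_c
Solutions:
 v(c) = C1 + c


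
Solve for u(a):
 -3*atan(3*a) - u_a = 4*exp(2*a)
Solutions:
 u(a) = C1 - 3*a*atan(3*a) - 2*exp(2*a) + log(9*a^2 + 1)/2


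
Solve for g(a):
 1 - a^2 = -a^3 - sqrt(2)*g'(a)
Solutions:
 g(a) = C1 - sqrt(2)*a^4/8 + sqrt(2)*a^3/6 - sqrt(2)*a/2


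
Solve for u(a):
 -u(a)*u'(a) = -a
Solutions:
 u(a) = -sqrt(C1 + a^2)
 u(a) = sqrt(C1 + a^2)


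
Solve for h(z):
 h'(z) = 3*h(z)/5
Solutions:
 h(z) = C1*exp(3*z/5)


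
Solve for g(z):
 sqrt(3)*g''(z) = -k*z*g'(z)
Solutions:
 g(z) = Piecewise((-sqrt(2)*3^(1/4)*sqrt(pi)*C1*erf(sqrt(2)*3^(3/4)*sqrt(k)*z/6)/(2*sqrt(k)) - C2, (k > 0) | (k < 0)), (-C1*z - C2, True))


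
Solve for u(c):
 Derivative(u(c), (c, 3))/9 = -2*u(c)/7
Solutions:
 u(c) = C3*exp(c*(-18^(1/3)*7^(2/3) + 3*2^(1/3)*21^(2/3))/28)*sin(3*2^(1/3)*3^(1/6)*7^(2/3)*c/14) + C4*exp(c*(-18^(1/3)*7^(2/3) + 3*2^(1/3)*21^(2/3))/28)*cos(3*2^(1/3)*3^(1/6)*7^(2/3)*c/14) + C5*exp(-c*(18^(1/3)*7^(2/3) + 3*2^(1/3)*21^(2/3))/28) + (C1*sin(3*2^(1/3)*3^(1/6)*7^(2/3)*c/14) + C2*cos(3*2^(1/3)*3^(1/6)*7^(2/3)*c/14))*exp(18^(1/3)*7^(2/3)*c/14)


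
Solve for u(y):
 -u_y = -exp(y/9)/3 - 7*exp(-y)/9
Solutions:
 u(y) = C1 + 3*exp(y/9) - 7*exp(-y)/9


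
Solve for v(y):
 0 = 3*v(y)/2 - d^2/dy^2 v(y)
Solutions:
 v(y) = C1*exp(-sqrt(6)*y/2) + C2*exp(sqrt(6)*y/2)


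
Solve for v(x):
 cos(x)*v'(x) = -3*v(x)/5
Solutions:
 v(x) = C1*(sin(x) - 1)^(3/10)/(sin(x) + 1)^(3/10)


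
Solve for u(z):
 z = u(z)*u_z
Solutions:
 u(z) = -sqrt(C1 + z^2)
 u(z) = sqrt(C1 + z^2)


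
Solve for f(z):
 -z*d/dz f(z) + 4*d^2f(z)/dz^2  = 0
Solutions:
 f(z) = C1 + C2*erfi(sqrt(2)*z/4)


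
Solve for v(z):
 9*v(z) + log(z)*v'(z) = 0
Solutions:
 v(z) = C1*exp(-9*li(z))


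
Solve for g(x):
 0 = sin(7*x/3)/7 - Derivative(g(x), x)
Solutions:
 g(x) = C1 - 3*cos(7*x/3)/49


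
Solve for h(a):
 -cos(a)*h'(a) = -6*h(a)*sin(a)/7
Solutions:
 h(a) = C1/cos(a)^(6/7)


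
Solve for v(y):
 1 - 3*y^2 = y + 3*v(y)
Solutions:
 v(y) = -y^2 - y/3 + 1/3


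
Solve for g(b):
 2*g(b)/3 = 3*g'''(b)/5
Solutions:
 g(b) = C3*exp(30^(1/3)*b/3) + (C1*sin(10^(1/3)*3^(5/6)*b/6) + C2*cos(10^(1/3)*3^(5/6)*b/6))*exp(-30^(1/3)*b/6)


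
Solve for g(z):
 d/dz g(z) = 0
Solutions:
 g(z) = C1


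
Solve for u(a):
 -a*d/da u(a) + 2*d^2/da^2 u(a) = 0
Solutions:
 u(a) = C1 + C2*erfi(a/2)


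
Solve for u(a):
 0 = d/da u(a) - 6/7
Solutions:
 u(a) = C1 + 6*a/7


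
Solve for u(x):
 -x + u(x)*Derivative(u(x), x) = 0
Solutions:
 u(x) = -sqrt(C1 + x^2)
 u(x) = sqrt(C1 + x^2)


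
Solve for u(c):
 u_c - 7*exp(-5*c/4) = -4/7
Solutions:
 u(c) = C1 - 4*c/7 - 28*exp(-5*c/4)/5


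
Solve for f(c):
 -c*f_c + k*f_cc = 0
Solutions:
 f(c) = C1 + C2*erf(sqrt(2)*c*sqrt(-1/k)/2)/sqrt(-1/k)


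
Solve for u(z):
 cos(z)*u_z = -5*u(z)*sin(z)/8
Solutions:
 u(z) = C1*cos(z)^(5/8)


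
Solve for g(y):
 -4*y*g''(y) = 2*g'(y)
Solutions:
 g(y) = C1 + C2*sqrt(y)


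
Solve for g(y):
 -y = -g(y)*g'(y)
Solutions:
 g(y) = -sqrt(C1 + y^2)
 g(y) = sqrt(C1 + y^2)


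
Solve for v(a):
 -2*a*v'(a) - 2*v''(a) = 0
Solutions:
 v(a) = C1 + C2*erf(sqrt(2)*a/2)


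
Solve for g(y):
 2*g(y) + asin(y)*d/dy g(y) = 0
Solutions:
 g(y) = C1*exp(-2*Integral(1/asin(y), y))


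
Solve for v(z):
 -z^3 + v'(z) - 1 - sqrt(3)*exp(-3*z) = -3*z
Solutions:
 v(z) = C1 + z^4/4 - 3*z^2/2 + z - sqrt(3)*exp(-3*z)/3


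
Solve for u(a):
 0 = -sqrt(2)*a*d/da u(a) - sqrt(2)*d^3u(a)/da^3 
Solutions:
 u(a) = C1 + Integral(C2*airyai(-a) + C3*airybi(-a), a)


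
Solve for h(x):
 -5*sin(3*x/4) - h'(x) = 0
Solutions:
 h(x) = C1 + 20*cos(3*x/4)/3


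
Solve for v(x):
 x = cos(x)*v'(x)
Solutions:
 v(x) = C1 + Integral(x/cos(x), x)


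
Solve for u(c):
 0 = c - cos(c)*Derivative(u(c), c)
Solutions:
 u(c) = C1 + Integral(c/cos(c), c)


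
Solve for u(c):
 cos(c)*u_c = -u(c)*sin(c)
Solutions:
 u(c) = C1*cos(c)


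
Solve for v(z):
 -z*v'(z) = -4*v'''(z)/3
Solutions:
 v(z) = C1 + Integral(C2*airyai(6^(1/3)*z/2) + C3*airybi(6^(1/3)*z/2), z)


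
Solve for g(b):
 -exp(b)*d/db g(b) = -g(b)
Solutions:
 g(b) = C1*exp(-exp(-b))


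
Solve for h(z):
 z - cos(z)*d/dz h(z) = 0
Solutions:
 h(z) = C1 + Integral(z/cos(z), z)


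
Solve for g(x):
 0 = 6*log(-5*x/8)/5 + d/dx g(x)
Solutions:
 g(x) = C1 - 6*x*log(-x)/5 + 6*x*(-log(5) + 1 + 3*log(2))/5


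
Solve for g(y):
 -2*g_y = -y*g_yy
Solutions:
 g(y) = C1 + C2*y^3


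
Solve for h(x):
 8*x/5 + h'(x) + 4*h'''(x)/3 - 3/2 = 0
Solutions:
 h(x) = C1 + C2*sin(sqrt(3)*x/2) + C3*cos(sqrt(3)*x/2) - 4*x^2/5 + 3*x/2


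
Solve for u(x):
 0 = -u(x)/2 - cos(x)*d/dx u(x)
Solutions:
 u(x) = C1*(sin(x) - 1)^(1/4)/(sin(x) + 1)^(1/4)


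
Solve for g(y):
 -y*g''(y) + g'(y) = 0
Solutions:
 g(y) = C1 + C2*y^2


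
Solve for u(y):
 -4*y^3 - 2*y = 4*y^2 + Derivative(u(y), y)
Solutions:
 u(y) = C1 - y^4 - 4*y^3/3 - y^2


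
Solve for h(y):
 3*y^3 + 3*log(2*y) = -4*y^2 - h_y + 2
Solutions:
 h(y) = C1 - 3*y^4/4 - 4*y^3/3 - 3*y*log(y) - 3*y*log(2) + 5*y


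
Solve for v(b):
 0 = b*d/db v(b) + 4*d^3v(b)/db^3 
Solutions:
 v(b) = C1 + Integral(C2*airyai(-2^(1/3)*b/2) + C3*airybi(-2^(1/3)*b/2), b)


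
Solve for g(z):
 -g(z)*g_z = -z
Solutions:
 g(z) = -sqrt(C1 + z^2)
 g(z) = sqrt(C1 + z^2)


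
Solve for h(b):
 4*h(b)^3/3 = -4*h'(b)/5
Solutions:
 h(b) = -sqrt(6)*sqrt(-1/(C1 - 5*b))/2
 h(b) = sqrt(6)*sqrt(-1/(C1 - 5*b))/2


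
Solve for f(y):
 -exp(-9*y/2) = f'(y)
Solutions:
 f(y) = C1 + 2*exp(-9*y/2)/9


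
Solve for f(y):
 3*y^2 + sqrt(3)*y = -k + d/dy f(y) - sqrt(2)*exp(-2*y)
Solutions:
 f(y) = C1 + k*y + y^3 + sqrt(3)*y^2/2 - sqrt(2)*exp(-2*y)/2


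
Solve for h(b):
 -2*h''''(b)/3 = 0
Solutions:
 h(b) = C1 + C2*b + C3*b^2 + C4*b^3


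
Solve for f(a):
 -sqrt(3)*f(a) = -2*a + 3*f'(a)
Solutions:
 f(a) = C1*exp(-sqrt(3)*a/3) + 2*sqrt(3)*a/3 - 2


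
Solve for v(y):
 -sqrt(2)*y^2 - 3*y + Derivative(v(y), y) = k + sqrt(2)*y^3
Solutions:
 v(y) = C1 + k*y + sqrt(2)*y^4/4 + sqrt(2)*y^3/3 + 3*y^2/2


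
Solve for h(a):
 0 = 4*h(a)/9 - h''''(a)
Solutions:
 h(a) = C1*exp(-sqrt(6)*a/3) + C2*exp(sqrt(6)*a/3) + C3*sin(sqrt(6)*a/3) + C4*cos(sqrt(6)*a/3)


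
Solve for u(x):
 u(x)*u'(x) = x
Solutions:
 u(x) = -sqrt(C1 + x^2)
 u(x) = sqrt(C1 + x^2)


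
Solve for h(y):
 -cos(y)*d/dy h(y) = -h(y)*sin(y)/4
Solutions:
 h(y) = C1/cos(y)^(1/4)


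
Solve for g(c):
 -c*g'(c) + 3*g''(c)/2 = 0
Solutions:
 g(c) = C1 + C2*erfi(sqrt(3)*c/3)


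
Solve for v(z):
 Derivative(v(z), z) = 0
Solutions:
 v(z) = C1


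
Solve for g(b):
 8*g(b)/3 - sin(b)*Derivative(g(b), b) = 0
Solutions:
 g(b) = C1*(cos(b) - 1)^(4/3)/(cos(b) + 1)^(4/3)


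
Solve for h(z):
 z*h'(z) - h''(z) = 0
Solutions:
 h(z) = C1 + C2*erfi(sqrt(2)*z/2)


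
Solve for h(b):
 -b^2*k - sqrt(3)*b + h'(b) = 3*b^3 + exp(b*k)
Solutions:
 h(b) = C1 + 3*b^4/4 + b^3*k/3 + sqrt(3)*b^2/2 + exp(b*k)/k


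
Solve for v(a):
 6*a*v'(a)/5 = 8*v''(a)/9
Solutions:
 v(a) = C1 + C2*erfi(3*sqrt(30)*a/20)


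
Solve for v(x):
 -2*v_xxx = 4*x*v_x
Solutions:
 v(x) = C1 + Integral(C2*airyai(-2^(1/3)*x) + C3*airybi(-2^(1/3)*x), x)


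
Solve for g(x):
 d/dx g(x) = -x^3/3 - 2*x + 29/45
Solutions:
 g(x) = C1 - x^4/12 - x^2 + 29*x/45


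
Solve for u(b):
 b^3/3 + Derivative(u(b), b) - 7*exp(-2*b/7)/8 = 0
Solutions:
 u(b) = C1 - b^4/12 - 49*exp(-2*b/7)/16


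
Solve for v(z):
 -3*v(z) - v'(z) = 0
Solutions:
 v(z) = C1*exp(-3*z)


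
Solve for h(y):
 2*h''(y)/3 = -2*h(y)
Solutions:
 h(y) = C1*sin(sqrt(3)*y) + C2*cos(sqrt(3)*y)


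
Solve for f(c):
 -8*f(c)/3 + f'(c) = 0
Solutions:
 f(c) = C1*exp(8*c/3)


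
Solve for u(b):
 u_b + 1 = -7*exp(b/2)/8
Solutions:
 u(b) = C1 - b - 7*exp(b/2)/4


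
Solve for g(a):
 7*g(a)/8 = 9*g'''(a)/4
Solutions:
 g(a) = C3*exp(84^(1/3)*a/6) + (C1*sin(28^(1/3)*3^(5/6)*a/12) + C2*cos(28^(1/3)*3^(5/6)*a/12))*exp(-84^(1/3)*a/12)


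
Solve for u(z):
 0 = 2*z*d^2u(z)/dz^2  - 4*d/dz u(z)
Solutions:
 u(z) = C1 + C2*z^3


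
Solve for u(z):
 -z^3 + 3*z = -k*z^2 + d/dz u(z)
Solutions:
 u(z) = C1 + k*z^3/3 - z^4/4 + 3*z^2/2


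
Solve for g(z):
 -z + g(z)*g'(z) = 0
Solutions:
 g(z) = -sqrt(C1 + z^2)
 g(z) = sqrt(C1 + z^2)


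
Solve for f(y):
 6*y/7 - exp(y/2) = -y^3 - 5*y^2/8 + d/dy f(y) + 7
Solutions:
 f(y) = C1 + y^4/4 + 5*y^3/24 + 3*y^2/7 - 7*y - 2*exp(y/2)


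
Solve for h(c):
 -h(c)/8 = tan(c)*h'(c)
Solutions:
 h(c) = C1/sin(c)^(1/8)


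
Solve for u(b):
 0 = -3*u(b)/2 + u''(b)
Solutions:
 u(b) = C1*exp(-sqrt(6)*b/2) + C2*exp(sqrt(6)*b/2)


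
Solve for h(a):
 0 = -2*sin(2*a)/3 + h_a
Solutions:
 h(a) = C1 - cos(2*a)/3


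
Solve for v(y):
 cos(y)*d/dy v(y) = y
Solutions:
 v(y) = C1 + Integral(y/cos(y), y)


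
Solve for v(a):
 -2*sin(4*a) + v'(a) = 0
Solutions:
 v(a) = C1 - cos(4*a)/2


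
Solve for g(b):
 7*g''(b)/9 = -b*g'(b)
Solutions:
 g(b) = C1 + C2*erf(3*sqrt(14)*b/14)


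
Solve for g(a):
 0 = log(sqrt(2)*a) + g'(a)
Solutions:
 g(a) = C1 - a*log(a) - a*log(2)/2 + a


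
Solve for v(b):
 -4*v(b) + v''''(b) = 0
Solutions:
 v(b) = C1*exp(-sqrt(2)*b) + C2*exp(sqrt(2)*b) + C3*sin(sqrt(2)*b) + C4*cos(sqrt(2)*b)


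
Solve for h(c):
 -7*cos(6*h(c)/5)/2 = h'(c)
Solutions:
 7*c/2 - 5*log(sin(6*h(c)/5) - 1)/12 + 5*log(sin(6*h(c)/5) + 1)/12 = C1


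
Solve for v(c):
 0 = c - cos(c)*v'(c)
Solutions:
 v(c) = C1 + Integral(c/cos(c), c)


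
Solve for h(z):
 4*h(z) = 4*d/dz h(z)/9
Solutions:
 h(z) = C1*exp(9*z)


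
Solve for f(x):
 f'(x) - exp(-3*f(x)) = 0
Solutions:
 f(x) = log(C1 + 3*x)/3
 f(x) = log((-3^(1/3) - 3^(5/6)*I)*(C1 + x)^(1/3)/2)
 f(x) = log((-3^(1/3) + 3^(5/6)*I)*(C1 + x)^(1/3)/2)


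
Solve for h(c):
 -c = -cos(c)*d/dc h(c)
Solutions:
 h(c) = C1 + Integral(c/cos(c), c)


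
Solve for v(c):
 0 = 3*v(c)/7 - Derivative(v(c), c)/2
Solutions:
 v(c) = C1*exp(6*c/7)


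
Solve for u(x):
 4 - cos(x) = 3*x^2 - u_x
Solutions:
 u(x) = C1 + x^3 - 4*x + sin(x)


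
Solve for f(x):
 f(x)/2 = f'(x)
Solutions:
 f(x) = C1*exp(x/2)


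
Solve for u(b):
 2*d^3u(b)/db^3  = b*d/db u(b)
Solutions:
 u(b) = C1 + Integral(C2*airyai(2^(2/3)*b/2) + C3*airybi(2^(2/3)*b/2), b)


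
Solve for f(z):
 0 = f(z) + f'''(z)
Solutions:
 f(z) = C3*exp(-z) + (C1*sin(sqrt(3)*z/2) + C2*cos(sqrt(3)*z/2))*exp(z/2)


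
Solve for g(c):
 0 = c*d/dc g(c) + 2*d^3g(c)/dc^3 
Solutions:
 g(c) = C1 + Integral(C2*airyai(-2^(2/3)*c/2) + C3*airybi(-2^(2/3)*c/2), c)


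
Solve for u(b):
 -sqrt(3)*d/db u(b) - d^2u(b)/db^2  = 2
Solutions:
 u(b) = C1 + C2*exp(-sqrt(3)*b) - 2*sqrt(3)*b/3


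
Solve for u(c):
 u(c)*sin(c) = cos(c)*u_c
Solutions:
 u(c) = C1/cos(c)


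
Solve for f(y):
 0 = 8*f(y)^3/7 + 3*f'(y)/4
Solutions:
 f(y) = -sqrt(42)*sqrt(-1/(C1 - 32*y))/2
 f(y) = sqrt(42)*sqrt(-1/(C1 - 32*y))/2


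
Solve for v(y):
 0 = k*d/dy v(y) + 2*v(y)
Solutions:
 v(y) = C1*exp(-2*y/k)


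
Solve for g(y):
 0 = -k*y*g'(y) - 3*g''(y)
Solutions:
 g(y) = Piecewise((-sqrt(6)*sqrt(pi)*C1*erf(sqrt(6)*sqrt(k)*y/6)/(2*sqrt(k)) - C2, (k > 0) | (k < 0)), (-C1*y - C2, True))


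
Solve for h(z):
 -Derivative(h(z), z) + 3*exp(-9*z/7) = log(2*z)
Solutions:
 h(z) = C1 - z*log(z) + z*(1 - log(2)) - 7*exp(-9*z/7)/3


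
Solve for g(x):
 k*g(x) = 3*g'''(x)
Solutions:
 g(x) = C1*exp(3^(2/3)*k^(1/3)*x/3) + C2*exp(k^(1/3)*x*(-3^(2/3) + 3*3^(1/6)*I)/6) + C3*exp(-k^(1/3)*x*(3^(2/3) + 3*3^(1/6)*I)/6)


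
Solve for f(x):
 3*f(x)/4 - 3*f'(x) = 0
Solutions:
 f(x) = C1*exp(x/4)


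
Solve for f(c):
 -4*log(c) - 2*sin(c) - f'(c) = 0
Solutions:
 f(c) = C1 - 4*c*log(c) + 4*c + 2*cos(c)


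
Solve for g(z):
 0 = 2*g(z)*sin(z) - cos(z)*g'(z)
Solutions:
 g(z) = C1/cos(z)^2


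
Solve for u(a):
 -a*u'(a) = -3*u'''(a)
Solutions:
 u(a) = C1 + Integral(C2*airyai(3^(2/3)*a/3) + C3*airybi(3^(2/3)*a/3), a)


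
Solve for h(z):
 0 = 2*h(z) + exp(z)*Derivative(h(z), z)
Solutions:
 h(z) = C1*exp(2*exp(-z))


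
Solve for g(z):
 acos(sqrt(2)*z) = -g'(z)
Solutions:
 g(z) = C1 - z*acos(sqrt(2)*z) + sqrt(2)*sqrt(1 - 2*z^2)/2


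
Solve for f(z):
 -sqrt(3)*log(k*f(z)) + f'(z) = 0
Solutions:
 li(k*f(z))/k = C1 + sqrt(3)*z


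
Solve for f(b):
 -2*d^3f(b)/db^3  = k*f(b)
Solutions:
 f(b) = C1*exp(2^(2/3)*b*(-k)^(1/3)/2) + C2*exp(2^(2/3)*b*(-k)^(1/3)*(-1 + sqrt(3)*I)/4) + C3*exp(-2^(2/3)*b*(-k)^(1/3)*(1 + sqrt(3)*I)/4)


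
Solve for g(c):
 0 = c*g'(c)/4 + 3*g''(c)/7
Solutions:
 g(c) = C1 + C2*erf(sqrt(42)*c/12)


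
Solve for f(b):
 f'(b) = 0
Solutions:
 f(b) = C1


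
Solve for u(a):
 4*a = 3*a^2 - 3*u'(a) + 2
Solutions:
 u(a) = C1 + a^3/3 - 2*a^2/3 + 2*a/3


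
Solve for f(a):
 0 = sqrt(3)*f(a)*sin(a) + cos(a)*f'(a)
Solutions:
 f(a) = C1*cos(a)^(sqrt(3))


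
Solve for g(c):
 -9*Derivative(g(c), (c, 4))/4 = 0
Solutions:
 g(c) = C1 + C2*c + C3*c^2 + C4*c^3


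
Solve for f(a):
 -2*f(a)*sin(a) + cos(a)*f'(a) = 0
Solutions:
 f(a) = C1/cos(a)^2


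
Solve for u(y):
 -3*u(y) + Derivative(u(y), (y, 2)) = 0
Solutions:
 u(y) = C1*exp(-sqrt(3)*y) + C2*exp(sqrt(3)*y)


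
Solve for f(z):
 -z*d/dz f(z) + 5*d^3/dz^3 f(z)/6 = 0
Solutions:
 f(z) = C1 + Integral(C2*airyai(5^(2/3)*6^(1/3)*z/5) + C3*airybi(5^(2/3)*6^(1/3)*z/5), z)


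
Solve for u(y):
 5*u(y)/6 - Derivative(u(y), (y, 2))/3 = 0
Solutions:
 u(y) = C1*exp(-sqrt(10)*y/2) + C2*exp(sqrt(10)*y/2)


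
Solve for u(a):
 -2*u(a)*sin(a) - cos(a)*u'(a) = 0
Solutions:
 u(a) = C1*cos(a)^2


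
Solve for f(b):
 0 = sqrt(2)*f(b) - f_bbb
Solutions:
 f(b) = C3*exp(2^(1/6)*b) + (C1*sin(2^(1/6)*sqrt(3)*b/2) + C2*cos(2^(1/6)*sqrt(3)*b/2))*exp(-2^(1/6)*b/2)


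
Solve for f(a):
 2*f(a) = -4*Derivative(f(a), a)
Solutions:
 f(a) = C1*exp(-a/2)


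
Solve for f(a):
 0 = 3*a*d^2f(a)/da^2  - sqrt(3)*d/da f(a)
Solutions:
 f(a) = C1 + C2*a^(sqrt(3)/3 + 1)


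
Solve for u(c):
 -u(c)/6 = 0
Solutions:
 u(c) = 0


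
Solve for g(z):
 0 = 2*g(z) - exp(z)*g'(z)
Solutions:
 g(z) = C1*exp(-2*exp(-z))


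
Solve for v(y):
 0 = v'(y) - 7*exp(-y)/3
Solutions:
 v(y) = C1 - 7*exp(-y)/3


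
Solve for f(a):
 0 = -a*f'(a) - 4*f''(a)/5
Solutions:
 f(a) = C1 + C2*erf(sqrt(10)*a/4)


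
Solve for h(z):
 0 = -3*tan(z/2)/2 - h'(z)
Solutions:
 h(z) = C1 + 3*log(cos(z/2))


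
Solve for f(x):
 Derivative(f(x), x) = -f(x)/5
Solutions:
 f(x) = C1*exp(-x/5)


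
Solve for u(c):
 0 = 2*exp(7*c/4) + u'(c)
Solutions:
 u(c) = C1 - 8*exp(7*c/4)/7


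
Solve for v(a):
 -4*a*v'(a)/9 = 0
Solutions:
 v(a) = C1


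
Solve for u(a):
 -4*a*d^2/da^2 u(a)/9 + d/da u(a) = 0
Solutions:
 u(a) = C1 + C2*a^(13/4)


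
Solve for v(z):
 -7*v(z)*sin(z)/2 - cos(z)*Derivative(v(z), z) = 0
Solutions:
 v(z) = C1*cos(z)^(7/2)


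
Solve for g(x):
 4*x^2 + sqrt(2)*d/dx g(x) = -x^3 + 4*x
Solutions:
 g(x) = C1 - sqrt(2)*x^4/8 - 2*sqrt(2)*x^3/3 + sqrt(2)*x^2


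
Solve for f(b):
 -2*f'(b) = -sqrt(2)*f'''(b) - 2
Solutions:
 f(b) = C1 + C2*exp(-2^(1/4)*b) + C3*exp(2^(1/4)*b) + b


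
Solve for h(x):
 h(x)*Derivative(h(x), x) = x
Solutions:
 h(x) = -sqrt(C1 + x^2)
 h(x) = sqrt(C1 + x^2)


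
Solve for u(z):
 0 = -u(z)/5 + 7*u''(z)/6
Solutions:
 u(z) = C1*exp(-sqrt(210)*z/35) + C2*exp(sqrt(210)*z/35)


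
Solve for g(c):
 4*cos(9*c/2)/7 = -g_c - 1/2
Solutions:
 g(c) = C1 - c/2 - 8*sin(9*c/2)/63


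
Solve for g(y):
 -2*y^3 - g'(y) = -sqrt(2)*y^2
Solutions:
 g(y) = C1 - y^4/2 + sqrt(2)*y^3/3


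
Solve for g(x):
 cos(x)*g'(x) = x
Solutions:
 g(x) = C1 + Integral(x/cos(x), x)


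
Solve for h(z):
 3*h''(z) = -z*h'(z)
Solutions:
 h(z) = C1 + C2*erf(sqrt(6)*z/6)


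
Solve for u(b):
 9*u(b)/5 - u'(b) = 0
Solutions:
 u(b) = C1*exp(9*b/5)


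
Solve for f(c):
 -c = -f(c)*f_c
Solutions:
 f(c) = -sqrt(C1 + c^2)
 f(c) = sqrt(C1 + c^2)


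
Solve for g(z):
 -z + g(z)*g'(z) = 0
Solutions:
 g(z) = -sqrt(C1 + z^2)
 g(z) = sqrt(C1 + z^2)


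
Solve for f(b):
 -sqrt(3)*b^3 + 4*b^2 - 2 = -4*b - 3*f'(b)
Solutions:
 f(b) = C1 + sqrt(3)*b^4/12 - 4*b^3/9 - 2*b^2/3 + 2*b/3


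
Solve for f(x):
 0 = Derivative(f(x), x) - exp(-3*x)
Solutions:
 f(x) = C1 - exp(-3*x)/3


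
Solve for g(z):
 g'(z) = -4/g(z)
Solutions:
 g(z) = -sqrt(C1 - 8*z)
 g(z) = sqrt(C1 - 8*z)


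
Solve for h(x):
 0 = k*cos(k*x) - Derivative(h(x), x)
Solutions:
 h(x) = C1 + sin(k*x)


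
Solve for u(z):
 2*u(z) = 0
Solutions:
 u(z) = 0


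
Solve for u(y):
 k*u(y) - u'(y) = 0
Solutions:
 u(y) = C1*exp(k*y)


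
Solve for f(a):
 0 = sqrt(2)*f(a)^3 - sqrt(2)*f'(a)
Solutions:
 f(a) = -sqrt(2)*sqrt(-1/(C1 + a))/2
 f(a) = sqrt(2)*sqrt(-1/(C1 + a))/2


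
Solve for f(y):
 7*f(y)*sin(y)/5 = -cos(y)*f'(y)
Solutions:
 f(y) = C1*cos(y)^(7/5)


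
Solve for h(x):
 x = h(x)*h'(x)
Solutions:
 h(x) = -sqrt(C1 + x^2)
 h(x) = sqrt(C1 + x^2)


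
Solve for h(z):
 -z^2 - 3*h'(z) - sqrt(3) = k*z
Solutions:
 h(z) = C1 - k*z^2/6 - z^3/9 - sqrt(3)*z/3


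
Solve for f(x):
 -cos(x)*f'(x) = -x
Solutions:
 f(x) = C1 + Integral(x/cos(x), x)


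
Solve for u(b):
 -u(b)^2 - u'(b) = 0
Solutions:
 u(b) = 1/(C1 + b)


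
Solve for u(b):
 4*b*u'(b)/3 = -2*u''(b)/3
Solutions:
 u(b) = C1 + C2*erf(b)


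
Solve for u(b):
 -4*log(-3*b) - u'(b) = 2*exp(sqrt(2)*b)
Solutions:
 u(b) = C1 - 4*b*log(-b) + 4*b*(1 - log(3)) - sqrt(2)*exp(sqrt(2)*b)


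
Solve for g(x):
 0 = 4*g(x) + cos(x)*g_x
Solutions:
 g(x) = C1*(sin(x)^2 - 2*sin(x) + 1)/(sin(x)^2 + 2*sin(x) + 1)


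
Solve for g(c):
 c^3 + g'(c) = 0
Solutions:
 g(c) = C1 - c^4/4


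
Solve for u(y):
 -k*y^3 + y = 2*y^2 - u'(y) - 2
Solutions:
 u(y) = C1 + k*y^4/4 + 2*y^3/3 - y^2/2 - 2*y


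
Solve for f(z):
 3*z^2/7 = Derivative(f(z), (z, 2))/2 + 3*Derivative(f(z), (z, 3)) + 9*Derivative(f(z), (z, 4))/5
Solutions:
 f(z) = C1 + C2*z + C3*exp(z*(-5 + sqrt(15))/6) + C4*exp(-z*(sqrt(15) + 5)/6) + z^4/14 - 12*z^3/7 + 972*z^2/35


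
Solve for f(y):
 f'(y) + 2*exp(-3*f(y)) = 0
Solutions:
 f(y) = log(C1 - 6*y)/3
 f(y) = log((-3^(1/3) - 3^(5/6)*I)*(C1 - 2*y)^(1/3)/2)
 f(y) = log((-3^(1/3) + 3^(5/6)*I)*(C1 - 2*y)^(1/3)/2)


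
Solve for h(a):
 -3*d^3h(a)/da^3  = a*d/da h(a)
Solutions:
 h(a) = C1 + Integral(C2*airyai(-3^(2/3)*a/3) + C3*airybi(-3^(2/3)*a/3), a)


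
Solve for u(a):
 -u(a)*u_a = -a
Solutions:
 u(a) = -sqrt(C1 + a^2)
 u(a) = sqrt(C1 + a^2)


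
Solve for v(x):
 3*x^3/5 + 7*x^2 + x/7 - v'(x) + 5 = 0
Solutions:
 v(x) = C1 + 3*x^4/20 + 7*x^3/3 + x^2/14 + 5*x


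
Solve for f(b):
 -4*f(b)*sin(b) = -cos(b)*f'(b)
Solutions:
 f(b) = C1/cos(b)^4


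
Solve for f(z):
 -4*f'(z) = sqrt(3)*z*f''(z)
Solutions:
 f(z) = C1 + C2*z^(1 - 4*sqrt(3)/3)


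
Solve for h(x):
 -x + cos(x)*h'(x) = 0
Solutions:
 h(x) = C1 + Integral(x/cos(x), x)


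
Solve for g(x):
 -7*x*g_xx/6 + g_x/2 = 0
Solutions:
 g(x) = C1 + C2*x^(10/7)


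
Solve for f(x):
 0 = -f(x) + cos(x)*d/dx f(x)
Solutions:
 f(x) = C1*sqrt(sin(x) + 1)/sqrt(sin(x) - 1)


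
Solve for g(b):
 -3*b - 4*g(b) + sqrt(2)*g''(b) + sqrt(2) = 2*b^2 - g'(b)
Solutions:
 g(b) = C1*exp(sqrt(2)*b*(-1 + sqrt(1 + 16*sqrt(2)))/4) + C2*exp(-sqrt(2)*b*(1 + sqrt(1 + 16*sqrt(2)))/4) - b^2/2 - b - 1/4


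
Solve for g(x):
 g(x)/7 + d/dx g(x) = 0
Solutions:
 g(x) = C1*exp(-x/7)


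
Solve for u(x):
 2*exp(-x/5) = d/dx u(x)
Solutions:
 u(x) = C1 - 10*exp(-x/5)


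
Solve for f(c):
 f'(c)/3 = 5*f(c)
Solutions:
 f(c) = C1*exp(15*c)


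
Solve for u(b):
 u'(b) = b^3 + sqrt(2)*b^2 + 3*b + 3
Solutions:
 u(b) = C1 + b^4/4 + sqrt(2)*b^3/3 + 3*b^2/2 + 3*b


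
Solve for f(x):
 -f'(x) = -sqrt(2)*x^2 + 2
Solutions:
 f(x) = C1 + sqrt(2)*x^3/3 - 2*x


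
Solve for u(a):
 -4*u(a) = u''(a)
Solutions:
 u(a) = C1*sin(2*a) + C2*cos(2*a)


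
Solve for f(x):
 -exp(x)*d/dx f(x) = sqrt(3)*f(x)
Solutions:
 f(x) = C1*exp(sqrt(3)*exp(-x))


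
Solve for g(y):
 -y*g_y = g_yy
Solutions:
 g(y) = C1 + C2*erf(sqrt(2)*y/2)


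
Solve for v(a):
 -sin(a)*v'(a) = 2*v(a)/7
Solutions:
 v(a) = C1*(cos(a) + 1)^(1/7)/(cos(a) - 1)^(1/7)


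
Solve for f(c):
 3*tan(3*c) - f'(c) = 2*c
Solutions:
 f(c) = C1 - c^2 - log(cos(3*c))


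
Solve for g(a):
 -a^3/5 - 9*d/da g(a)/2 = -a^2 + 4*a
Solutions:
 g(a) = C1 - a^4/90 + 2*a^3/27 - 4*a^2/9


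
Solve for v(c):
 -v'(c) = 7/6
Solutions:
 v(c) = C1 - 7*c/6


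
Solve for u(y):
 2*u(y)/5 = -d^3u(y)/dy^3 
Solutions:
 u(y) = C3*exp(-2^(1/3)*5^(2/3)*y/5) + (C1*sin(2^(1/3)*sqrt(3)*5^(2/3)*y/10) + C2*cos(2^(1/3)*sqrt(3)*5^(2/3)*y/10))*exp(2^(1/3)*5^(2/3)*y/10)


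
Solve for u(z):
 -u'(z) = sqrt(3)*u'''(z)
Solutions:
 u(z) = C1 + C2*sin(3^(3/4)*z/3) + C3*cos(3^(3/4)*z/3)


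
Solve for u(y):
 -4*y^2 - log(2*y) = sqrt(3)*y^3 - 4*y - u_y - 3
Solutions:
 u(y) = C1 + sqrt(3)*y^4/4 + 4*y^3/3 - 2*y^2 + y*log(y) - 4*y + y*log(2)


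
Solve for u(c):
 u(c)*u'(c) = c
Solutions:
 u(c) = -sqrt(C1 + c^2)
 u(c) = sqrt(C1 + c^2)


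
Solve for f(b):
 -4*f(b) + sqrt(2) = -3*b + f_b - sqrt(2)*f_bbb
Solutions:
 f(b) = C1*exp(-b*(sqrt(2)/(sqrt(2 - sqrt(2)/108) + sqrt(2))^(1/3) + 6*(sqrt(2 - sqrt(2)/108) + sqrt(2))^(1/3))/12)*sin(b*(-sqrt(6)/(sqrt(2 - sqrt(2)/108) + sqrt(2))^(1/3) + 6*sqrt(3)*(sqrt(2 - sqrt(2)/108) + sqrt(2))^(1/3))/12) + C2*exp(-b*(sqrt(2)/(sqrt(2 - sqrt(2)/108) + sqrt(2))^(1/3) + 6*(sqrt(2 - sqrt(2)/108) + sqrt(2))^(1/3))/12)*cos(b*(-sqrt(6)/(sqrt(2 - sqrt(2)/108) + sqrt(2))^(1/3) + 6*sqrt(3)*(sqrt(2 - sqrt(2)/108) + sqrt(2))^(1/3))/12) + C3*exp(b*(sqrt(2)/(6*(sqrt(2 - sqrt(2)/108) + sqrt(2))^(1/3)) + (sqrt(2 - sqrt(2)/108) + sqrt(2))^(1/3))) + 3*b/4 - 3/16 + sqrt(2)/4


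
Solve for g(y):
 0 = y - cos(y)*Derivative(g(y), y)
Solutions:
 g(y) = C1 + Integral(y/cos(y), y)


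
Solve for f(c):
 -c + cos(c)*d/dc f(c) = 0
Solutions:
 f(c) = C1 + Integral(c/cos(c), c)


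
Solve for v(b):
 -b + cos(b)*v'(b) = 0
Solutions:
 v(b) = C1 + Integral(b/cos(b), b)


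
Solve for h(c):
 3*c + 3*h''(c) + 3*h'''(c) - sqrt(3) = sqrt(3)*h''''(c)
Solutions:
 h(c) = C1 + C2*c + C3*exp(c*(sqrt(3) + sqrt(3 + 4*sqrt(3)))/2) + C4*exp(c*(-sqrt(3 + 4*sqrt(3)) + sqrt(3))/2) - c^3/6 + c^2*(sqrt(3) + 3)/6


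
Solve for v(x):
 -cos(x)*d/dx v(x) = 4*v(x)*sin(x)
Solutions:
 v(x) = C1*cos(x)^4


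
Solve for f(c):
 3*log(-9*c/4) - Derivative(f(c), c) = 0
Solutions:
 f(c) = C1 + 3*c*log(-c) + 3*c*(-2*log(2) - 1 + 2*log(3))


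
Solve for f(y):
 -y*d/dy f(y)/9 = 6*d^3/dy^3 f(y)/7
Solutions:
 f(y) = C1 + Integral(C2*airyai(-2^(2/3)*7^(1/3)*y/6) + C3*airybi(-2^(2/3)*7^(1/3)*y/6), y)


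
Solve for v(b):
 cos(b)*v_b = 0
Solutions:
 v(b) = C1


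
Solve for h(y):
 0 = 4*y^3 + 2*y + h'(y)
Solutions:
 h(y) = C1 - y^4 - y^2


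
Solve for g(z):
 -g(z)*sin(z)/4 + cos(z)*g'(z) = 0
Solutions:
 g(z) = C1/cos(z)^(1/4)


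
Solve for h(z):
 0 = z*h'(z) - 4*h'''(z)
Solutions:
 h(z) = C1 + Integral(C2*airyai(2^(1/3)*z/2) + C3*airybi(2^(1/3)*z/2), z)


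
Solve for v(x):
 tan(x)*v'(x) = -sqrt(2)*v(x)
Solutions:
 v(x) = C1/sin(x)^(sqrt(2))


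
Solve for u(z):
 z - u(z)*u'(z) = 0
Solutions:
 u(z) = -sqrt(C1 + z^2)
 u(z) = sqrt(C1 + z^2)


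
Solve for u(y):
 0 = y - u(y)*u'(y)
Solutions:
 u(y) = -sqrt(C1 + y^2)
 u(y) = sqrt(C1 + y^2)


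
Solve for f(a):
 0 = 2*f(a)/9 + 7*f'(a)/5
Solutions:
 f(a) = C1*exp(-10*a/63)


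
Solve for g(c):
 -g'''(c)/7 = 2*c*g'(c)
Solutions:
 g(c) = C1 + Integral(C2*airyai(-14^(1/3)*c) + C3*airybi(-14^(1/3)*c), c)


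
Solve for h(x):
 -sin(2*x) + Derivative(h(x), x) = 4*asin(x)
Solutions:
 h(x) = C1 + 4*x*asin(x) + 4*sqrt(1 - x^2) - cos(2*x)/2


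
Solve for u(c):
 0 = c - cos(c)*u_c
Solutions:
 u(c) = C1 + Integral(c/cos(c), c)


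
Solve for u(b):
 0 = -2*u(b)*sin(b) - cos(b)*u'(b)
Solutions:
 u(b) = C1*cos(b)^2


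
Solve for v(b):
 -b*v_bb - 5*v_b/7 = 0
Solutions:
 v(b) = C1 + C2*b^(2/7)


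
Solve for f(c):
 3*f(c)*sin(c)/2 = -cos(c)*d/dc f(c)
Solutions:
 f(c) = C1*cos(c)^(3/2)


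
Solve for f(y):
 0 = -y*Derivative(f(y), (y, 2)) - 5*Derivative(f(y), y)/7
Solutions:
 f(y) = C1 + C2*y^(2/7)


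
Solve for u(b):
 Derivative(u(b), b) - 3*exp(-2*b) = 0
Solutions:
 u(b) = C1 - 3*exp(-2*b)/2


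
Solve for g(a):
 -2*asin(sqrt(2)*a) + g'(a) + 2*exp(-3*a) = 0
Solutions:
 g(a) = C1 + 2*a*asin(sqrt(2)*a) + sqrt(2)*sqrt(1 - 2*a^2) + 2*exp(-3*a)/3


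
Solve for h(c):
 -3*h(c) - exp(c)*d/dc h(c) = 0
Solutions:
 h(c) = C1*exp(3*exp(-c))


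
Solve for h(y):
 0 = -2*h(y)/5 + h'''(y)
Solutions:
 h(y) = C3*exp(2^(1/3)*5^(2/3)*y/5) + (C1*sin(2^(1/3)*sqrt(3)*5^(2/3)*y/10) + C2*cos(2^(1/3)*sqrt(3)*5^(2/3)*y/10))*exp(-2^(1/3)*5^(2/3)*y/10)


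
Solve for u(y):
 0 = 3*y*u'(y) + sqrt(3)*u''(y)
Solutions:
 u(y) = C1 + C2*erf(sqrt(2)*3^(1/4)*y/2)


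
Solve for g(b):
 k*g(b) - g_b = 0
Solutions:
 g(b) = C1*exp(b*k)


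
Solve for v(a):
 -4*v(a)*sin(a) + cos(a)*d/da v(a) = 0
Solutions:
 v(a) = C1/cos(a)^4


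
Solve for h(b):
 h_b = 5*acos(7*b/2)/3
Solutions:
 h(b) = C1 + 5*b*acos(7*b/2)/3 - 5*sqrt(4 - 49*b^2)/21


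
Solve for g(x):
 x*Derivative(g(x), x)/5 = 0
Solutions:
 g(x) = C1


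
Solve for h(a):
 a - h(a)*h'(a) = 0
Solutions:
 h(a) = -sqrt(C1 + a^2)
 h(a) = sqrt(C1 + a^2)


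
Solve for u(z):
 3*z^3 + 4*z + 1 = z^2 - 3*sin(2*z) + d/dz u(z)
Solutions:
 u(z) = C1 + 3*z^4/4 - z^3/3 + 2*z^2 + z - 3*cos(2*z)/2


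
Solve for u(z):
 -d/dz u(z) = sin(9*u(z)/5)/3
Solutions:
 z/3 + 5*log(cos(9*u(z)/5) - 1)/18 - 5*log(cos(9*u(z)/5) + 1)/18 = C1


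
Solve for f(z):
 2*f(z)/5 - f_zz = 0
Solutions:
 f(z) = C1*exp(-sqrt(10)*z/5) + C2*exp(sqrt(10)*z/5)


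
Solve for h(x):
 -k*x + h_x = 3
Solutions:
 h(x) = C1 + k*x^2/2 + 3*x


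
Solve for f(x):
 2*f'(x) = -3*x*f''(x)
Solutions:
 f(x) = C1 + C2*x^(1/3)


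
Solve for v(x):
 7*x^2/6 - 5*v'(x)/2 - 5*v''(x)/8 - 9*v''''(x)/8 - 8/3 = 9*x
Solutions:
 v(x) = C1 + C2*exp(-5^(1/3)*x*(-3*(6 + sqrt(2931)/9)^(1/3) + 5^(1/3)/(6 + sqrt(2931)/9)^(1/3))/18)*sin(sqrt(3)*x*(5/(30 + 5*sqrt(2931)/9)^(1/3) + 3*(30 + 5*sqrt(2931)/9)^(1/3))/18) + C3*exp(-5^(1/3)*x*(-3*(6 + sqrt(2931)/9)^(1/3) + 5^(1/3)/(6 + sqrt(2931)/9)^(1/3))/18)*cos(sqrt(3)*x*(5/(30 + 5*sqrt(2931)/9)^(1/3) + 3*(30 + 5*sqrt(2931)/9)^(1/3))/18) + C4*exp(5^(1/3)*x*(-3*(6 + sqrt(2931)/9)^(1/3) + 5^(1/3)/(6 + sqrt(2931)/9)^(1/3))/9) + 7*x^3/45 - 23*x^2/12 - 13*x/120


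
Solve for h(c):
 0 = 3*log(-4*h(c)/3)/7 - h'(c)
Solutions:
 -7*Integral(1/(log(-_y) - log(3) + 2*log(2)), (_y, h(c)))/3 = C1 - c


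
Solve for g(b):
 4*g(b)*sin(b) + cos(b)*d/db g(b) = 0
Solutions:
 g(b) = C1*cos(b)^4


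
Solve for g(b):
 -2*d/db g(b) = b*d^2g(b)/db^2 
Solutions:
 g(b) = C1 + C2/b


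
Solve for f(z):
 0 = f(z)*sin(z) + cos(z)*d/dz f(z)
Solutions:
 f(z) = C1*cos(z)


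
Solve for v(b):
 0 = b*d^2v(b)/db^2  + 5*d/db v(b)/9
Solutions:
 v(b) = C1 + C2*b^(4/9)


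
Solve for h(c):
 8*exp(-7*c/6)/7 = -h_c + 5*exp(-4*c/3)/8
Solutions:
 h(c) = C1 - 15*exp(-4*c/3)/32 + 48*exp(-7*c/6)/49


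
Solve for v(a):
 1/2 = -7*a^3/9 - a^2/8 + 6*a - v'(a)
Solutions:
 v(a) = C1 - 7*a^4/36 - a^3/24 + 3*a^2 - a/2


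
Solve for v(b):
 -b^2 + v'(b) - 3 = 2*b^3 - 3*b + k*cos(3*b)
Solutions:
 v(b) = C1 + b^4/2 + b^3/3 - 3*b^2/2 + 3*b + k*sin(3*b)/3


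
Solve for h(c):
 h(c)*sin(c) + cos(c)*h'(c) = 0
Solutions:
 h(c) = C1*cos(c)


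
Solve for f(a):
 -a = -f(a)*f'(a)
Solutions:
 f(a) = -sqrt(C1 + a^2)
 f(a) = sqrt(C1 + a^2)


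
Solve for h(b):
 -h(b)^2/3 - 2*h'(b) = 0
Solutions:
 h(b) = 6/(C1 + b)


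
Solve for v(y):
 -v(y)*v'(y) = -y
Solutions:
 v(y) = -sqrt(C1 + y^2)
 v(y) = sqrt(C1 + y^2)


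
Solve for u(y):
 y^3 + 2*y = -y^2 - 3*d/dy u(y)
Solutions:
 u(y) = C1 - y^4/12 - y^3/9 - y^2/3


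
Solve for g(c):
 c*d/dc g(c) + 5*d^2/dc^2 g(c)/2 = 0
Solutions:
 g(c) = C1 + C2*erf(sqrt(5)*c/5)


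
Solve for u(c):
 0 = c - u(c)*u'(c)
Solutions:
 u(c) = -sqrt(C1 + c^2)
 u(c) = sqrt(C1 + c^2)


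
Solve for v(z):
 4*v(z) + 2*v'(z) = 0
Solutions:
 v(z) = C1*exp(-2*z)


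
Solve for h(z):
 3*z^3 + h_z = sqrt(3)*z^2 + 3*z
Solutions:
 h(z) = C1 - 3*z^4/4 + sqrt(3)*z^3/3 + 3*z^2/2


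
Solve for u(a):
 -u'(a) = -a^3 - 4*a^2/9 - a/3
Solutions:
 u(a) = C1 + a^4/4 + 4*a^3/27 + a^2/6


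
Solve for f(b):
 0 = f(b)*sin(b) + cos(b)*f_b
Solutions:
 f(b) = C1*cos(b)


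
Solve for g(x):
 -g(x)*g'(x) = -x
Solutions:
 g(x) = -sqrt(C1 + x^2)
 g(x) = sqrt(C1 + x^2)


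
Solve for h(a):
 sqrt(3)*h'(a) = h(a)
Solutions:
 h(a) = C1*exp(sqrt(3)*a/3)


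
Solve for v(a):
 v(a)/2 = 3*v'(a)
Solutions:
 v(a) = C1*exp(a/6)


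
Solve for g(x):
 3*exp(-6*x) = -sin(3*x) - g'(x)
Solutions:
 g(x) = C1 + cos(3*x)/3 + exp(-6*x)/2


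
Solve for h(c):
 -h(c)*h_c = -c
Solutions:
 h(c) = -sqrt(C1 + c^2)
 h(c) = sqrt(C1 + c^2)


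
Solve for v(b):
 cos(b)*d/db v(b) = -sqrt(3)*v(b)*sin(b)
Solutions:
 v(b) = C1*cos(b)^(sqrt(3))


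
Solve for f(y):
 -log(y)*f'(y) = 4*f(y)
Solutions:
 f(y) = C1*exp(-4*li(y))


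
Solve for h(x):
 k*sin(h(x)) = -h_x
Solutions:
 h(x) = -acos((-C1 - exp(2*k*x))/(C1 - exp(2*k*x))) + 2*pi
 h(x) = acos((-C1 - exp(2*k*x))/(C1 - exp(2*k*x)))


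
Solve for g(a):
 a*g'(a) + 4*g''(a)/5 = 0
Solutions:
 g(a) = C1 + C2*erf(sqrt(10)*a/4)


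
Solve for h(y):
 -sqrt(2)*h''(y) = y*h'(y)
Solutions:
 h(y) = C1 + C2*erf(2^(1/4)*y/2)


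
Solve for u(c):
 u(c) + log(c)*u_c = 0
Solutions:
 u(c) = C1*exp(-li(c))


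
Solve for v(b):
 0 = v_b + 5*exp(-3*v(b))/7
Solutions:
 v(b) = log(C1 - 15*b/7)/3
 v(b) = log((-1 - sqrt(3)*I)*(C1 - 15*b/7)^(1/3)/2)
 v(b) = log((-1 + sqrt(3)*I)*(C1 - 15*b/7)^(1/3)/2)


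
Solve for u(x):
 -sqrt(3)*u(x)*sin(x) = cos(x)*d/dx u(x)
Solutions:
 u(x) = C1*cos(x)^(sqrt(3))


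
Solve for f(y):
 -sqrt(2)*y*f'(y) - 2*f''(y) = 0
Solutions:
 f(y) = C1 + C2*erf(2^(1/4)*y/2)


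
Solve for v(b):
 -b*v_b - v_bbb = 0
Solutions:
 v(b) = C1 + Integral(C2*airyai(-b) + C3*airybi(-b), b)


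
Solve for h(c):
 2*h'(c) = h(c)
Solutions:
 h(c) = C1*exp(c/2)


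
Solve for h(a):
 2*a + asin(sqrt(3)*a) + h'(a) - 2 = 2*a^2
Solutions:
 h(a) = C1 + 2*a^3/3 - a^2 - a*asin(sqrt(3)*a) + 2*a - sqrt(3)*sqrt(1 - 3*a^2)/3


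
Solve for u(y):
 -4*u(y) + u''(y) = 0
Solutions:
 u(y) = C1*exp(-2*y) + C2*exp(2*y)


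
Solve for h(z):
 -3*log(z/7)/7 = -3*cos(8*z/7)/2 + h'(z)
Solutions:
 h(z) = C1 - 3*z*log(z)/7 + 3*z/7 + 3*z*log(7)/7 + 21*sin(8*z/7)/16


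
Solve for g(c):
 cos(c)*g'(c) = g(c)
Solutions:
 g(c) = C1*sqrt(sin(c) + 1)/sqrt(sin(c) - 1)


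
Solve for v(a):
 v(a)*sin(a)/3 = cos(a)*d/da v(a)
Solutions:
 v(a) = C1/cos(a)^(1/3)


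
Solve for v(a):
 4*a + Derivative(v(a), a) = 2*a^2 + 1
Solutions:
 v(a) = C1 + 2*a^3/3 - 2*a^2 + a


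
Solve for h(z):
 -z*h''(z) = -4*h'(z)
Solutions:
 h(z) = C1 + C2*z^5


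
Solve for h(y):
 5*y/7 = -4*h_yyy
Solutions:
 h(y) = C1 + C2*y + C3*y^2 - 5*y^4/672


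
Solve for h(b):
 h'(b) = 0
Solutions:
 h(b) = C1


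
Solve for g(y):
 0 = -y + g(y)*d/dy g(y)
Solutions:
 g(y) = -sqrt(C1 + y^2)
 g(y) = sqrt(C1 + y^2)


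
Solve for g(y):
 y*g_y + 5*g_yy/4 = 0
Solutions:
 g(y) = C1 + C2*erf(sqrt(10)*y/5)


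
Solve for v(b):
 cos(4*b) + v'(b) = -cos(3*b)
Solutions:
 v(b) = C1 - sin(3*b)/3 - sin(4*b)/4


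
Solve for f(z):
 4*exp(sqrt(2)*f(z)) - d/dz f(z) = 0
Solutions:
 f(z) = sqrt(2)*(2*log(-1/(C1 + 4*z)) - log(2))/4


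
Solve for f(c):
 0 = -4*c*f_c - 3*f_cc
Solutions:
 f(c) = C1 + C2*erf(sqrt(6)*c/3)


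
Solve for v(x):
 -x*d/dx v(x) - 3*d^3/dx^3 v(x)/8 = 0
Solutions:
 v(x) = C1 + Integral(C2*airyai(-2*3^(2/3)*x/3) + C3*airybi(-2*3^(2/3)*x/3), x)


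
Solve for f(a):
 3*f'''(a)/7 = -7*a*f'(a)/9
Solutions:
 f(a) = C1 + Integral(C2*airyai(-7^(2/3)*a/3) + C3*airybi(-7^(2/3)*a/3), a)


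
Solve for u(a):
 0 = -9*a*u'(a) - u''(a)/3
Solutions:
 u(a) = C1 + C2*erf(3*sqrt(6)*a/2)


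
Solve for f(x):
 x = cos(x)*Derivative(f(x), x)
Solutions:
 f(x) = C1 + Integral(x/cos(x), x)


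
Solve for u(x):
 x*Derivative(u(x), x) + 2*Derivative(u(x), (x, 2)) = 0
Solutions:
 u(x) = C1 + C2*erf(x/2)


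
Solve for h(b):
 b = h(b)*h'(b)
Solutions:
 h(b) = -sqrt(C1 + b^2)
 h(b) = sqrt(C1 + b^2)


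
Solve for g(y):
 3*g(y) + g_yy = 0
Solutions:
 g(y) = C1*sin(sqrt(3)*y) + C2*cos(sqrt(3)*y)


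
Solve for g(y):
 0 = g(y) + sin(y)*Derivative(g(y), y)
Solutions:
 g(y) = C1*sqrt(cos(y) + 1)/sqrt(cos(y) - 1)


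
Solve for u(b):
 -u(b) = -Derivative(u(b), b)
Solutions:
 u(b) = C1*exp(b)


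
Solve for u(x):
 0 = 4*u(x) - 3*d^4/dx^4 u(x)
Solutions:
 u(x) = C1*exp(-sqrt(2)*3^(3/4)*x/3) + C2*exp(sqrt(2)*3^(3/4)*x/3) + C3*sin(sqrt(2)*3^(3/4)*x/3) + C4*cos(sqrt(2)*3^(3/4)*x/3)


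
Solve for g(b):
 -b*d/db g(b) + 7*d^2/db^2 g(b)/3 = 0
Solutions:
 g(b) = C1 + C2*erfi(sqrt(42)*b/14)


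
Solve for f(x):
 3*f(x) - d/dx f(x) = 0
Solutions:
 f(x) = C1*exp(3*x)


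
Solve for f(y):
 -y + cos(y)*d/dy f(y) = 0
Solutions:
 f(y) = C1 + Integral(y/cos(y), y)


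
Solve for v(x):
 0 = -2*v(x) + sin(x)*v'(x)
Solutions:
 v(x) = C1*(cos(x) - 1)/(cos(x) + 1)


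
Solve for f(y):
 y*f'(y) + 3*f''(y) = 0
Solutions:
 f(y) = C1 + C2*erf(sqrt(6)*y/6)


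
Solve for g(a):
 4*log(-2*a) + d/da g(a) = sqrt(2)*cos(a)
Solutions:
 g(a) = C1 - 4*a*log(-a) - 4*a*log(2) + 4*a + sqrt(2)*sin(a)


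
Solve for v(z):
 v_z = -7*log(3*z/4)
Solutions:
 v(z) = C1 - 7*z*log(z) + z*log(16384/2187) + 7*z


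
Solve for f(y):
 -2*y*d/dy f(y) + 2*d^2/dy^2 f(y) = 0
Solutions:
 f(y) = C1 + C2*erfi(sqrt(2)*y/2)


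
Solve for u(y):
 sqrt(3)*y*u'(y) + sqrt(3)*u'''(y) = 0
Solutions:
 u(y) = C1 + Integral(C2*airyai(-y) + C3*airybi(-y), y)


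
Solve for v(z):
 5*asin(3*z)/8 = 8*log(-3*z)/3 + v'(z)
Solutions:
 v(z) = C1 - 8*z*log(-z)/3 + 5*z*asin(3*z)/8 - 8*z*log(3)/3 + 8*z/3 + 5*sqrt(1 - 9*z^2)/24


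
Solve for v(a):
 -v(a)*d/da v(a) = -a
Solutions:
 v(a) = -sqrt(C1 + a^2)
 v(a) = sqrt(C1 + a^2)


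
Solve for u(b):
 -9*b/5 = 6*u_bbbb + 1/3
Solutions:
 u(b) = C1 + C2*b + C3*b^2 + C4*b^3 - b^5/400 - b^4/432


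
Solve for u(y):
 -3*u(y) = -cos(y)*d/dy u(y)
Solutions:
 u(y) = C1*(sin(y) + 1)^(3/2)/(sin(y) - 1)^(3/2)


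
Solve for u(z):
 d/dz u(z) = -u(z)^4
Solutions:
 u(z) = (-3^(2/3) - 3*3^(1/6)*I)*(1/(C1 + z))^(1/3)/6
 u(z) = (-3^(2/3) + 3*3^(1/6)*I)*(1/(C1 + z))^(1/3)/6
 u(z) = (1/(C1 + 3*z))^(1/3)


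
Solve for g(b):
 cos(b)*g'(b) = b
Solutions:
 g(b) = C1 + Integral(b/cos(b), b)


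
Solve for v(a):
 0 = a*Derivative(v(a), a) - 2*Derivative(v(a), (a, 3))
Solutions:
 v(a) = C1 + Integral(C2*airyai(2^(2/3)*a/2) + C3*airybi(2^(2/3)*a/2), a)


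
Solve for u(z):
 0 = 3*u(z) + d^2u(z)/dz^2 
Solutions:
 u(z) = C1*sin(sqrt(3)*z) + C2*cos(sqrt(3)*z)


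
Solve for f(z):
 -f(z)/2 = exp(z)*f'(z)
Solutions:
 f(z) = C1*exp(exp(-z)/2)


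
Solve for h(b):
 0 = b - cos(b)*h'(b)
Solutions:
 h(b) = C1 + Integral(b/cos(b), b)


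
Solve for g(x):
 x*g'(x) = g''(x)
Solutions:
 g(x) = C1 + C2*erfi(sqrt(2)*x/2)


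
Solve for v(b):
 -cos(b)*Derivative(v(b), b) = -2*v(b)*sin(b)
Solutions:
 v(b) = C1/cos(b)^2


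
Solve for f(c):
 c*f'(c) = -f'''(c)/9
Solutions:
 f(c) = C1 + Integral(C2*airyai(-3^(2/3)*c) + C3*airybi(-3^(2/3)*c), c)


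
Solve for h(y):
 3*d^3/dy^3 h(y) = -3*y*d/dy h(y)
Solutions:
 h(y) = C1 + Integral(C2*airyai(-y) + C3*airybi(-y), y)


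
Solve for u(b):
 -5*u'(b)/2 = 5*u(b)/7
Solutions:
 u(b) = C1*exp(-2*b/7)


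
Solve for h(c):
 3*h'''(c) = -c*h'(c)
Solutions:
 h(c) = C1 + Integral(C2*airyai(-3^(2/3)*c/3) + C3*airybi(-3^(2/3)*c/3), c)


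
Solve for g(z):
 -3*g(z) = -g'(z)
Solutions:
 g(z) = C1*exp(3*z)


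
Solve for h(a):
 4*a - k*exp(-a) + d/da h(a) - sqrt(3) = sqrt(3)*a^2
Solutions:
 h(a) = C1 + sqrt(3)*a^3/3 - 2*a^2 + sqrt(3)*a - k*exp(-a)


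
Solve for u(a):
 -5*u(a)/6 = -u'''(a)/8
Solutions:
 u(a) = C3*exp(20^(1/3)*3^(2/3)*a/3) + (C1*sin(20^(1/3)*3^(1/6)*a/2) + C2*cos(20^(1/3)*3^(1/6)*a/2))*exp(-20^(1/3)*3^(2/3)*a/6)


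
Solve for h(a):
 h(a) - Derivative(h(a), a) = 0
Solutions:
 h(a) = C1*exp(a)


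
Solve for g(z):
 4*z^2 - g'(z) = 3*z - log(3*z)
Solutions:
 g(z) = C1 + 4*z^3/3 - 3*z^2/2 + z*log(z) - z + z*log(3)


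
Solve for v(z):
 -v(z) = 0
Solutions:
 v(z) = 0


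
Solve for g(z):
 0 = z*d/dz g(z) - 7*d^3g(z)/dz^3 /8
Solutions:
 g(z) = C1 + Integral(C2*airyai(2*7^(2/3)*z/7) + C3*airybi(2*7^(2/3)*z/7), z)


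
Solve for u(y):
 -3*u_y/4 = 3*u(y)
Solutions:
 u(y) = C1*exp(-4*y)


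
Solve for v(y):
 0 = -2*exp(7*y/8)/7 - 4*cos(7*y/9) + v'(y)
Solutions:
 v(y) = C1 + 16*exp(7*y/8)/49 + 36*sin(7*y/9)/7


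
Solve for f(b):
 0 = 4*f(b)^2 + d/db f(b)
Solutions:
 f(b) = 1/(C1 + 4*b)


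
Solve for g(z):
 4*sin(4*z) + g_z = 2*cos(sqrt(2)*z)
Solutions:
 g(z) = C1 + sqrt(2)*sin(sqrt(2)*z) + cos(4*z)
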